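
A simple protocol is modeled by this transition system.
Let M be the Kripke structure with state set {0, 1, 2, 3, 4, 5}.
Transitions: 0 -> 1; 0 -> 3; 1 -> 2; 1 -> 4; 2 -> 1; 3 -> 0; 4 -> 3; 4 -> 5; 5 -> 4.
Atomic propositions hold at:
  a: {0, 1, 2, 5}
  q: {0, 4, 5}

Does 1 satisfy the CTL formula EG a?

EG a: greatest fixpoint, start Z0 = {0, 1, 2, 5}, keep only states in Sat with some successor in Z. Z1 = {0, 1, 2}; fixed.
Sat(EG a) = {0, 1, 2}
1 ∈ Sat(EG a) = {0, 1, 2}, so the formula holds at 1.

Yes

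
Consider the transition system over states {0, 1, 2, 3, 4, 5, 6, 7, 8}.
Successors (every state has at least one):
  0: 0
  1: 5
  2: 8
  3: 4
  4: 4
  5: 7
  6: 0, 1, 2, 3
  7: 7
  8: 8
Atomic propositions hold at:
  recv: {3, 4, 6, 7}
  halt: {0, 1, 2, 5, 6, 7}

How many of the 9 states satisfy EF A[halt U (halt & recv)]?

Sat(halt & recv) = {6, 7}
A[halt U (halt & recv)]: least fixpoint, start Z0 = Sat((halt & recv)) = {6, 7}, add states in Sat(halt) with every successor in Z. Z1 = {5, 6, 7}; Z2 = {1, 5, 6, 7}; fixed.
Sat(A[halt U (halt & recv)]) = {1, 5, 6, 7}
EF A[halt U (halt & recv)]: least fixpoint, start Z0 = {1, 5, 6, 7}, add states with some successor in Z. Already a fixed point.
Sat(EF A[halt U (halt & recv)]) = {1, 5, 6, 7}
|Sat(EF A[halt U (halt & recv)])| = |{1, 5, 6, 7}| = 4.

4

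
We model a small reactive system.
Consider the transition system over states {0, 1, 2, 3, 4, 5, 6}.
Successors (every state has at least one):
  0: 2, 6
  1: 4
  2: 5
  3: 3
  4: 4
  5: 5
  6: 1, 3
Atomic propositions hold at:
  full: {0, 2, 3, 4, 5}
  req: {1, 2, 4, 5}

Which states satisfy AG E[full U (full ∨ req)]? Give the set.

{1, 2, 3, 4, 5}

Sat(full ∨ req) = {0, 1, 2, 3, 4, 5}
E[full U (full ∨ req)]: least fixpoint, start Z0 = Sat((full ∨ req)) = {0, 1, 2, 3, 4, 5}, add states in Sat(full) with some successor in Z. Already a fixed point.
Sat(E[full U (full ∨ req)]) = {0, 1, 2, 3, 4, 5}
AG E[full U (full ∨ req)]: greatest fixpoint, start Z0 = {0, 1, 2, 3, 4, 5}, keep only states in Sat with every successor in Z. Z1 = {1, 2, 3, 4, 5}; fixed.
Sat(AG E[full U (full ∨ req)]) = {1, 2, 3, 4, 5}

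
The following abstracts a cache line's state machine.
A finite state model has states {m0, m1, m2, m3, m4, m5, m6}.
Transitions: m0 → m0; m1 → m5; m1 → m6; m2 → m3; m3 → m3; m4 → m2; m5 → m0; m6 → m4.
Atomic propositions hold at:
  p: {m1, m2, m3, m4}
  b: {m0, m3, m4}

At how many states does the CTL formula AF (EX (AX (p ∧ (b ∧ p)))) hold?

5

Sat(b ∧ p) = {m3, m4}
Sat(p ∧ (b ∧ p)) = {m3, m4}
Sat(AX (p ∧ (b ∧ p))) = {s : every successor in {m3, m4}} = {m2, m3, m6}
Sat(EX (AX (p ∧ (b ∧ p)))) = {s : some successor in {m2, m3, m6}} = {m1, m2, m3, m4}
AF (EX (AX (p ∧ (b ∧ p)))): least fixpoint, start Z0 = {m1, m2, m3, m4}, add states with every successor in Z. Z1 = {m1, m2, m3, m4, m6}; fixed.
Sat(AF (EX (AX (p ∧ (b ∧ p))))) = {m1, m2, m3, m4, m6}
|Sat(AF (EX (AX (p ∧ (b ∧ p)))))| = |{m1, m2, m3, m4, m6}| = 5.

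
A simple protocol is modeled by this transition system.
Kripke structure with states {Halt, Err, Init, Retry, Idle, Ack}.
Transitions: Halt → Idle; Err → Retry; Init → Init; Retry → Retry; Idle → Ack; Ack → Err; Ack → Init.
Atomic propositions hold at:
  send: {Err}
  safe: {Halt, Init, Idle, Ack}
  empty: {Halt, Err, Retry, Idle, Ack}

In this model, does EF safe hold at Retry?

No

EF safe: least fixpoint, start Z0 = {Halt, Init, Idle, Ack}, add states with some successor in Z. Already a fixed point.
Sat(EF safe) = {Halt, Init, Idle, Ack}
Retry ∉ Sat(EF safe) = {Halt, Init, Idle, Ack}, so the formula does not hold at Retry.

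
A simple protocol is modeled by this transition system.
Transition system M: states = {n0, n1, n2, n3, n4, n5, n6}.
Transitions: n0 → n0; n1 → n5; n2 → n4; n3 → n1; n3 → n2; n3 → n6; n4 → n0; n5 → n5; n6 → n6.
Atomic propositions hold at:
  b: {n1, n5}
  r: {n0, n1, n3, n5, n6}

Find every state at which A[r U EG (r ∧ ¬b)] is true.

Sat(¬b) = {n0, n2, n3, n4, n6}
Sat(r ∧ ¬b) = {n0, n3, n6}
EG (r ∧ ¬b): greatest fixpoint, start Z0 = {n0, n3, n6}, keep only states in Sat with some successor in Z. Already a fixed point.
Sat(EG (r ∧ ¬b)) = {n0, n3, n6}
A[r U EG (r ∧ ¬b)]: least fixpoint, start Z0 = Sat(EG (r ∧ ¬b)) = {n0, n3, n6}, add states in Sat(r) with every successor in Z. Already a fixed point.
Sat(A[r U EG (r ∧ ¬b)]) = {n0, n3, n6}

{n0, n3, n6}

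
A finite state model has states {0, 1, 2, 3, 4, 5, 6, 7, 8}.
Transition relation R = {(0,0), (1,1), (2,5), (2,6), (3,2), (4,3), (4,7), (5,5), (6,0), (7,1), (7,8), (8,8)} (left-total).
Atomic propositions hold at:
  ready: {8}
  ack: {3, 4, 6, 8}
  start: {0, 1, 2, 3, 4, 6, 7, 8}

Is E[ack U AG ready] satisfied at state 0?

No

AG ready: greatest fixpoint, start Z0 = {8}, keep only states in Sat with every successor in Z. Already a fixed point.
Sat(AG ready) = {8}
E[ack U AG ready]: least fixpoint, start Z0 = Sat(AG ready) = {8}, add states in Sat(ack) with some successor in Z. Already a fixed point.
Sat(E[ack U AG ready]) = {8}
0 ∉ Sat(E[ack U AG ready]) = {8}, so the formula does not hold at 0.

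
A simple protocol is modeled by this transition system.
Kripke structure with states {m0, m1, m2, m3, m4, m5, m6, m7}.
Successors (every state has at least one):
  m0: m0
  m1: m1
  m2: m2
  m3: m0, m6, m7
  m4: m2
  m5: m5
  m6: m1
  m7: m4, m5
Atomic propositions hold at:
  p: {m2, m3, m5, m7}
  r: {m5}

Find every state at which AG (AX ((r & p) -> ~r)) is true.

Sat(r & p) = {m5}
Sat(~r) = {m0, m1, m2, m3, m4, m6, m7}
Sat((r & p) -> ~r) = {m0, m1, m2, m3, m4, m6, m7}
Sat(AX ((r & p) -> ~r)) = {s : every successor in {m0, m1, m2, m3, m4, m6, m7}} = {m0, m1, m2, m3, m4, m6}
AG (AX ((r & p) -> ~r)): greatest fixpoint, start Z0 = {m0, m1, m2, m3, m4, m6}, keep only states in Sat with every successor in Z. Z1 = {m0, m1, m2, m4, m6}; fixed.
Sat(AG (AX ((r & p) -> ~r))) = {m0, m1, m2, m4, m6}

{m0, m1, m2, m4, m6}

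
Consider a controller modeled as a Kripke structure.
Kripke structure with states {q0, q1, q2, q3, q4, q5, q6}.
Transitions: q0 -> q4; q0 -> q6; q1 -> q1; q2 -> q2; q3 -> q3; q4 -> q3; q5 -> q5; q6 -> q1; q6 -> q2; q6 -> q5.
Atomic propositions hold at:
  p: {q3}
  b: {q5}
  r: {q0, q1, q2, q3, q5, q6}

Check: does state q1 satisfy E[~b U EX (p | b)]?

No

Sat(~b) = {q0, q1, q2, q3, q4, q6}
Sat(p | b) = {q3, q5}
Sat(EX (p | b)) = {s : some successor in {q3, q5}} = {q3, q4, q5, q6}
E[~b U EX (p | b)]: least fixpoint, start Z0 = Sat(EX (p | b)) = {q3, q4, q5, q6}, add states in Sat(~b) with some successor in Z. Z1 = {q0, q3, q4, q5, q6}; fixed.
Sat(E[~b U EX (p | b)]) = {q0, q3, q4, q5, q6}
q1 ∉ Sat(E[~b U EX (p | b)]) = {q0, q3, q4, q5, q6}, so the formula does not hold at q1.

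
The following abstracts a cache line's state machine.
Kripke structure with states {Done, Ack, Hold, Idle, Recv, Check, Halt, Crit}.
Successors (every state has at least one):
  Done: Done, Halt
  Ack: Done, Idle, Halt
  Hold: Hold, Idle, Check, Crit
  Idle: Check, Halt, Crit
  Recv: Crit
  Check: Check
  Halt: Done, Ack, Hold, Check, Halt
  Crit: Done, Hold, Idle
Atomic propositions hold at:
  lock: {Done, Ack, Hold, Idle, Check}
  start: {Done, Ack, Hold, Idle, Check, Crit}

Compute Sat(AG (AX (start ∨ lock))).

Sat(start ∨ lock) = {Done, Ack, Hold, Idle, Check, Crit}
Sat(AX (start ∨ lock)) = {s : every successor in {Done, Ack, Hold, Idle, Check, Crit}} = {Hold, Recv, Check, Crit}
AG (AX (start ∨ lock)): greatest fixpoint, start Z0 = {Hold, Recv, Check, Crit}, keep only states in Sat with every successor in Z. Z1 = {Recv, Check}; Z2 = {Check}; fixed.
Sat(AG (AX (start ∨ lock))) = {Check}

{Check}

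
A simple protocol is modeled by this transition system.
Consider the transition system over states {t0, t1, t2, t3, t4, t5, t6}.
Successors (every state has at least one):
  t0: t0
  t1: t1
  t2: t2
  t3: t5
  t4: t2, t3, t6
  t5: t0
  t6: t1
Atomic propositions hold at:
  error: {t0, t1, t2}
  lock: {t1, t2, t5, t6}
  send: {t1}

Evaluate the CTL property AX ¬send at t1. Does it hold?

Sat(¬send) = {t0, t2, t3, t4, t5, t6}
Sat(AX ¬send) = {s : every successor in {t0, t2, t3, t4, t5, t6}} = {t0, t2, t3, t4, t5}
t1 ∉ Sat(AX ¬send) = {t0, t2, t3, t4, t5}, so the formula does not hold at t1.

No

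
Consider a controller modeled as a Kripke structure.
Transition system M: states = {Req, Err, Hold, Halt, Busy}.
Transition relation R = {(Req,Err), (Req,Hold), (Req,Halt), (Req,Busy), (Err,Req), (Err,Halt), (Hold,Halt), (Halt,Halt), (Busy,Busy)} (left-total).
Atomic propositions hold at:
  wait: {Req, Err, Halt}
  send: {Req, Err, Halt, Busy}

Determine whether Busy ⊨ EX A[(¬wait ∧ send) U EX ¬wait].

Yes

Sat(¬wait) = {Hold, Busy}
Sat(¬wait ∧ send) = {Busy}
Sat(EX ¬wait) = {s : some successor in {Hold, Busy}} = {Req, Busy}
A[(¬wait ∧ send) U EX ¬wait]: least fixpoint, start Z0 = Sat(EX ¬wait) = {Req, Busy}, add states in Sat(¬wait ∧ send) with every successor in Z. Already a fixed point.
Sat(A[(¬wait ∧ send) U EX ¬wait]) = {Req, Busy}
Sat(EX A[(¬wait ∧ send) U EX ¬wait]) = {s : some successor in {Req, Busy}} = {Req, Err, Busy}
Busy ∈ Sat(EX A[(¬wait ∧ send) U EX ¬wait]) = {Req, Err, Busy}, so the formula holds at Busy.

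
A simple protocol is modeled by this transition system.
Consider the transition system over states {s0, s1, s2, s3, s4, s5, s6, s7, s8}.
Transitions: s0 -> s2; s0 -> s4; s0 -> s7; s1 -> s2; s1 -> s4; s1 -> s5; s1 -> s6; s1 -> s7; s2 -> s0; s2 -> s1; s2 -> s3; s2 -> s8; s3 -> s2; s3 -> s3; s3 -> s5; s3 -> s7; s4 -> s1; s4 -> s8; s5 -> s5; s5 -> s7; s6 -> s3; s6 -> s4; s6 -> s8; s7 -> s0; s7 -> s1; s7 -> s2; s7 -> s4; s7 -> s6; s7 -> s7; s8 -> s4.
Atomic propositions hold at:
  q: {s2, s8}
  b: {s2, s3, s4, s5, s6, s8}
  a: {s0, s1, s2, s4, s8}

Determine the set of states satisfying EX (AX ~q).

{s1, s2, s3, s4, s5, s6}

Sat(~q) = {s0, s1, s3, s4, s5, s6, s7}
Sat(AX ~q) = {s : every successor in {s0, s1, s3, s4, s5, s6, s7}} = {s5, s8}
Sat(EX (AX ~q)) = {s : some successor in {s5, s8}} = {s1, s2, s3, s4, s5, s6}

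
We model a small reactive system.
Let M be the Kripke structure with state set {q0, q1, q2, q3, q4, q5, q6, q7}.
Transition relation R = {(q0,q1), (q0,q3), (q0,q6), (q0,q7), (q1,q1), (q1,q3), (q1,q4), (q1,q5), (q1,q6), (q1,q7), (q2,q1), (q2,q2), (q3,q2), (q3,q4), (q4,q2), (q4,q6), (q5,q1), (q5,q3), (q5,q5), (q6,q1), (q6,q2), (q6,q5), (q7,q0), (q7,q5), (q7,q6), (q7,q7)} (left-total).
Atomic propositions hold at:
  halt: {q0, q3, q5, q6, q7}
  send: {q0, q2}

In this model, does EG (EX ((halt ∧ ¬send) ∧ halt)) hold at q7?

Sat(¬send) = {q1, q3, q4, q5, q6, q7}
Sat(halt ∧ ¬send) = {q3, q5, q6, q7}
Sat((halt ∧ ¬send) ∧ halt) = {q3, q5, q6, q7}
Sat(EX ((halt ∧ ¬send) ∧ halt)) = {s : some successor in {q3, q5, q6, q7}} = {q0, q1, q4, q5, q6, q7}
EG (EX ((halt ∧ ¬send) ∧ halt)): greatest fixpoint, start Z0 = {q0, q1, q4, q5, q6, q7}, keep only states in Sat with some successor in Z. Already a fixed point.
Sat(EG (EX ((halt ∧ ¬send) ∧ halt))) = {q0, q1, q4, q5, q6, q7}
q7 ∈ Sat(EG (EX ((halt ∧ ¬send) ∧ halt))) = {q0, q1, q4, q5, q6, q7}, so the formula holds at q7.

Yes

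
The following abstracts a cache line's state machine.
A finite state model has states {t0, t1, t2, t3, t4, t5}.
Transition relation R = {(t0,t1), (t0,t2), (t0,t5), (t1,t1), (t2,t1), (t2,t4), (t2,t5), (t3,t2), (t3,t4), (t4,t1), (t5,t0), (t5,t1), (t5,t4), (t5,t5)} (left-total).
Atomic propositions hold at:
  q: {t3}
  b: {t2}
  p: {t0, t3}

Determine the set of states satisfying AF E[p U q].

E[p U q]: least fixpoint, start Z0 = Sat(q) = {t3}, add states in Sat(p) with some successor in Z. Already a fixed point.
Sat(E[p U q]) = {t3}
AF E[p U q]: least fixpoint, start Z0 = {t3}, add states with every successor in Z. Already a fixed point.
Sat(AF E[p U q]) = {t3}

{t3}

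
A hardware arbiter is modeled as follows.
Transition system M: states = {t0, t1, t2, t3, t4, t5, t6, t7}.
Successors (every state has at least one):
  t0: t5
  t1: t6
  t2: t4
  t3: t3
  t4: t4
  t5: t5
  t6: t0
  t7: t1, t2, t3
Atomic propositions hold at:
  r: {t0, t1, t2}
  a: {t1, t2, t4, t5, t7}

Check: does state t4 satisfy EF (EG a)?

Yes

EG a: greatest fixpoint, start Z0 = {t1, t2, t4, t5, t7}, keep only states in Sat with some successor in Z. Z1 = {t2, t4, t5, t7}; fixed.
Sat(EG a) = {t2, t4, t5, t7}
EF (EG a): least fixpoint, start Z0 = {t2, t4, t5, t7}, add states with some successor in Z. Z1 = {t0, t2, t4, t5, t7}; Z2 = {t0, t2, t4, t5, t6, t7}; Z3 = {t0, t1, t2, t4, t5, t6, t7}; fixed.
Sat(EF (EG a)) = {t0, t1, t2, t4, t5, t6, t7}
t4 ∈ Sat(EF (EG a)) = {t0, t1, t2, t4, t5, t6, t7}, so the formula holds at t4.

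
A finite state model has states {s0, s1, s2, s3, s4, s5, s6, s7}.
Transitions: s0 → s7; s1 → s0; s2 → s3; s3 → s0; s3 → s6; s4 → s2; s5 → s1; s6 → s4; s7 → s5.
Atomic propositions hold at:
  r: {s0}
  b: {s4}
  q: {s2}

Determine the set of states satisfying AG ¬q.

{s0, s1, s5, s7}

Sat(¬q) = {s0, s1, s3, s4, s5, s6, s7}
AG ¬q: greatest fixpoint, start Z0 = {s0, s1, s3, s4, s5, s6, s7}, keep only states in Sat with every successor in Z. Z1 = {s0, s1, s3, s5, s6, s7}; Z2 = {s0, s1, s3, s5, s7}; Z3 = {s0, s1, s5, s7}; fixed.
Sat(AG ¬q) = {s0, s1, s5, s7}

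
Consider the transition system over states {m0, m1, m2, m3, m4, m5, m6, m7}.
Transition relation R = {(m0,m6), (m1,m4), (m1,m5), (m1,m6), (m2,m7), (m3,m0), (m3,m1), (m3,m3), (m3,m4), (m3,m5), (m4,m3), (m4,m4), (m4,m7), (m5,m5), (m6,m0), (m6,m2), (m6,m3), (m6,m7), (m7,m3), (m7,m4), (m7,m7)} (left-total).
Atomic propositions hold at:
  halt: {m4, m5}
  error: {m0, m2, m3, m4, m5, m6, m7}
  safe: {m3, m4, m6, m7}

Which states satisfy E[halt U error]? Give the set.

{m0, m2, m3, m4, m5, m6, m7}

E[halt U error]: least fixpoint, start Z0 = Sat(error) = {m0, m2, m3, m4, m5, m6, m7}, add states in Sat(halt) with some successor in Z. Already a fixed point.
Sat(E[halt U error]) = {m0, m2, m3, m4, m5, m6, m7}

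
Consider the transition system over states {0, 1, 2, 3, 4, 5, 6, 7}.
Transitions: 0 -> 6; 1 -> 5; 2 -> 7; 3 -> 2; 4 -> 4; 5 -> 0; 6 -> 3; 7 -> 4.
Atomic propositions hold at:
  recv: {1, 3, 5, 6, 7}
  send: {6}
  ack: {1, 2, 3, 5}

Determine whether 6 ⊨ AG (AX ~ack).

Sat(~ack) = {0, 4, 6, 7}
Sat(AX ~ack) = {s : every successor in {0, 4, 6, 7}} = {0, 2, 4, 5, 7}
AG (AX ~ack): greatest fixpoint, start Z0 = {0, 2, 4, 5, 7}, keep only states in Sat with every successor in Z. Z1 = {2, 4, 5, 7}; Z2 = {2, 4, 7}; fixed.
Sat(AG (AX ~ack)) = {2, 4, 7}
6 ∉ Sat(AG (AX ~ack)) = {2, 4, 7}, so the formula does not hold at 6.

No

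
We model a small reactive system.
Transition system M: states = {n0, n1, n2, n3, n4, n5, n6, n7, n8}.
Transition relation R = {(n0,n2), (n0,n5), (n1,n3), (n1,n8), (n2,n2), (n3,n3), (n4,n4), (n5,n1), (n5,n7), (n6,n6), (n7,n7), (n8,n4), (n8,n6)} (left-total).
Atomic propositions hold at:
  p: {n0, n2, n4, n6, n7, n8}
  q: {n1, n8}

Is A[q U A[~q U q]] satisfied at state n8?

Yes

Sat(~q) = {n0, n2, n3, n4, n5, n6, n7}
A[~q U q]: least fixpoint, start Z0 = Sat(q) = {n1, n8}, add states in Sat(~q) with every successor in Z. Already a fixed point.
Sat(A[~q U q]) = {n1, n8}
A[q U A[~q U q]]: least fixpoint, start Z0 = Sat(A[~q U q]) = {n1, n8}, add states in Sat(q) with every successor in Z. Already a fixed point.
Sat(A[q U A[~q U q]]) = {n1, n8}
n8 ∈ Sat(A[q U A[~q U q]]) = {n1, n8}, so the formula holds at n8.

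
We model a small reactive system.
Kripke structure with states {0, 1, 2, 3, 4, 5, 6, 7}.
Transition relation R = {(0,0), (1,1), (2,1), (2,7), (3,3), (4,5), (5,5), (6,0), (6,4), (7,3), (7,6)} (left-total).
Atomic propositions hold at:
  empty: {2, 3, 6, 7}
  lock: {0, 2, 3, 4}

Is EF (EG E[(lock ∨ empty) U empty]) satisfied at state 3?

Yes

Sat(lock ∨ empty) = {0, 2, 3, 4, 6, 7}
E[(lock ∨ empty) U empty]: least fixpoint, start Z0 = Sat(empty) = {2, 3, 6, 7}, add states in Sat(lock ∨ empty) with some successor in Z. Already a fixed point.
Sat(E[(lock ∨ empty) U empty]) = {2, 3, 6, 7}
EG E[(lock ∨ empty) U empty]: greatest fixpoint, start Z0 = {2, 3, 6, 7}, keep only states in Sat with some successor in Z. Z1 = {2, 3, 7}; fixed.
Sat(EG E[(lock ∨ empty) U empty]) = {2, 3, 7}
EF (EG E[(lock ∨ empty) U empty]): least fixpoint, start Z0 = {2, 3, 7}, add states with some successor in Z. Already a fixed point.
Sat(EF (EG E[(lock ∨ empty) U empty])) = {2, 3, 7}
3 ∈ Sat(EF (EG E[(lock ∨ empty) U empty])) = {2, 3, 7}, so the formula holds at 3.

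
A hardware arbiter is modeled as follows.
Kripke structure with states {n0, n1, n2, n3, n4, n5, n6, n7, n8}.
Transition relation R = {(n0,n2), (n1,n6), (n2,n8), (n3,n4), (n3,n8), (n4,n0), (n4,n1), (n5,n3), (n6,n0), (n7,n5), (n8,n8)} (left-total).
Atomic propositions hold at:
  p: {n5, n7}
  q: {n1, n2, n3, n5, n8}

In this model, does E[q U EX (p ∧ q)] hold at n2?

No

Sat(p ∧ q) = {n5}
Sat(EX (p ∧ q)) = {s : some successor in {n5}} = {n7}
E[q U EX (p ∧ q)]: least fixpoint, start Z0 = Sat(EX (p ∧ q)) = {n7}, add states in Sat(q) with some successor in Z. Already a fixed point.
Sat(E[q U EX (p ∧ q)]) = {n7}
n2 ∉ Sat(E[q U EX (p ∧ q)]) = {n7}, so the formula does not hold at n2.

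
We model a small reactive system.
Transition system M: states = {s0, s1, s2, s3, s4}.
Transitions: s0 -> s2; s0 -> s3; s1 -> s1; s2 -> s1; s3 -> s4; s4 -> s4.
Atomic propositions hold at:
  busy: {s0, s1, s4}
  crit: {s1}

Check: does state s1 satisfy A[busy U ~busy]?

No

Sat(~busy) = {s2, s3}
A[busy U ~busy]: least fixpoint, start Z0 = Sat(~busy) = {s2, s3}, add states in Sat(busy) with every successor in Z. Z1 = {s0, s2, s3}; fixed.
Sat(A[busy U ~busy]) = {s0, s2, s3}
s1 ∉ Sat(A[busy U ~busy]) = {s0, s2, s3}, so the formula does not hold at s1.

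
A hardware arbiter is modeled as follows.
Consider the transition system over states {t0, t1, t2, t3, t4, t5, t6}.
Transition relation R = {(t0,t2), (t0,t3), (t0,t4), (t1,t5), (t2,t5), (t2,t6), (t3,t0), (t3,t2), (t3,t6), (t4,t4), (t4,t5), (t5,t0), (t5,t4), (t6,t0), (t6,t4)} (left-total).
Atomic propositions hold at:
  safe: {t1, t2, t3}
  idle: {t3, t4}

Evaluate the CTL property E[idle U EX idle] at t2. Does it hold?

No

Sat(EX idle) = {s : some successor in {t3, t4}} = {t0, t4, t5, t6}
E[idle U EX idle]: least fixpoint, start Z0 = Sat(EX idle) = {t0, t4, t5, t6}, add states in Sat(idle) with some successor in Z. Z1 = {t0, t3, t4, t5, t6}; fixed.
Sat(E[idle U EX idle]) = {t0, t3, t4, t5, t6}
t2 ∉ Sat(E[idle U EX idle]) = {t0, t3, t4, t5, t6}, so the formula does not hold at t2.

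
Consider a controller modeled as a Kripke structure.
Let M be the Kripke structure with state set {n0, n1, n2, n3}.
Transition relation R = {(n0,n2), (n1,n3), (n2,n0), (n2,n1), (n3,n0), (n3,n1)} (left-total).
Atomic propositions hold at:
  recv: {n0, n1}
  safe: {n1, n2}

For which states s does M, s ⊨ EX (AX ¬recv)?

Sat(¬recv) = {n2, n3}
Sat(AX ¬recv) = {s : every successor in {n2, n3}} = {n0, n1}
Sat(EX (AX ¬recv)) = {s : some successor in {n0, n1}} = {n2, n3}

{n2, n3}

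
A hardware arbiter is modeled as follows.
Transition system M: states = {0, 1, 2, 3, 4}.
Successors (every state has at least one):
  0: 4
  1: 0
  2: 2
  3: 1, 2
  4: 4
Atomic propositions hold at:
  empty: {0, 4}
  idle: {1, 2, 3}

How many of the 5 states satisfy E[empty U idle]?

E[empty U idle]: least fixpoint, start Z0 = Sat(idle) = {1, 2, 3}, add states in Sat(empty) with some successor in Z. Already a fixed point.
Sat(E[empty U idle]) = {1, 2, 3}
|Sat(E[empty U idle])| = |{1, 2, 3}| = 3.

3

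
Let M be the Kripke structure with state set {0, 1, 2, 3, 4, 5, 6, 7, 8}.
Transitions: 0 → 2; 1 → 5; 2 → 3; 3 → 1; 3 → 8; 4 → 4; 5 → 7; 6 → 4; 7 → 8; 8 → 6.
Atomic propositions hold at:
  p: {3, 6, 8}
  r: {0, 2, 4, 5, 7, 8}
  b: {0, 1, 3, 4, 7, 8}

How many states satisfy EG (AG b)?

AG b: greatest fixpoint, start Z0 = {0, 1, 3, 4, 7, 8}, keep only states in Sat with every successor in Z. Z1 = {3, 4, 7}; Z2 = {4}; fixed.
Sat(AG b) = {4}
EG (AG b): greatest fixpoint, start Z0 = {4}, keep only states in Sat with some successor in Z. Already a fixed point.
Sat(EG (AG b)) = {4}
|Sat(EG (AG b))| = |{4}| = 1.

1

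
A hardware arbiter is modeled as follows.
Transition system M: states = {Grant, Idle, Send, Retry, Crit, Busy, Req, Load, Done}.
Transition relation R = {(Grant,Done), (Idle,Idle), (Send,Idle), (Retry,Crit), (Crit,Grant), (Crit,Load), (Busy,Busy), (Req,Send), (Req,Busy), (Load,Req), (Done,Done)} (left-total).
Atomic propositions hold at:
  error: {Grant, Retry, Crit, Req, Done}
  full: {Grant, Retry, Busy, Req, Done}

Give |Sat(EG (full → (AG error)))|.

AG error: greatest fixpoint, start Z0 = {Grant, Retry, Crit, Req, Done}, keep only states in Sat with every successor in Z. Z1 = {Grant, Retry, Done}; Z2 = {Grant, Done}; fixed.
Sat(AG error) = {Grant, Done}
Sat(full → (AG error)) = {Grant, Idle, Send, Crit, Load, Done}
EG (full → (AG error)): greatest fixpoint, start Z0 = {Grant, Idle, Send, Crit, Load, Done}, keep only states in Sat with some successor in Z. Z1 = {Grant, Idle, Send, Crit, Done}; fixed.
Sat(EG (full → (AG error))) = {Grant, Idle, Send, Crit, Done}
|Sat(EG (full → (AG error)))| = |{Grant, Idle, Send, Crit, Done}| = 5.

5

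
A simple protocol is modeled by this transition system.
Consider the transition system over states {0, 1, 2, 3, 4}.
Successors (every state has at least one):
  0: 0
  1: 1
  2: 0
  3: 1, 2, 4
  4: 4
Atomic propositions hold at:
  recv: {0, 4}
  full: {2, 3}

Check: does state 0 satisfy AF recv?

Yes

AF recv: least fixpoint, start Z0 = {0, 4}, add states with every successor in Z. Z1 = {0, 2, 4}; fixed.
Sat(AF recv) = {0, 2, 4}
0 ∈ Sat(AF recv) = {0, 2, 4}, so the formula holds at 0.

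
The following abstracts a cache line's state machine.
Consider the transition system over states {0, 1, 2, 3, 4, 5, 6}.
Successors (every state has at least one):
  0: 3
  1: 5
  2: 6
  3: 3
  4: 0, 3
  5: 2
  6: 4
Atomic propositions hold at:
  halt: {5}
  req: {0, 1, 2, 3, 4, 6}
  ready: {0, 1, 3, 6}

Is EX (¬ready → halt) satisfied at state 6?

Sat(¬ready) = {2, 4, 5}
Sat(¬ready → halt) = {0, 1, 3, 5, 6}
Sat(EX (¬ready → halt)) = {s : some successor in {0, 1, 3, 5, 6}} = {0, 1, 2, 3, 4}
6 ∉ Sat(EX (¬ready → halt)) = {0, 1, 2, 3, 4}, so the formula does not hold at 6.

No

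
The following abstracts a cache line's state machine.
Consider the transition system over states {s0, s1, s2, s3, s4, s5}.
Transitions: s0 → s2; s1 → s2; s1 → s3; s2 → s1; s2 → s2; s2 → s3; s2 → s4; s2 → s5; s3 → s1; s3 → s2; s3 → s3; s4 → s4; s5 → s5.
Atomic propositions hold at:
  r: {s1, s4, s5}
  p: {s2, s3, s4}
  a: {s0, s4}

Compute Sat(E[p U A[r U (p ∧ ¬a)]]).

Sat(¬a) = {s1, s2, s3, s5}
Sat(p ∧ ¬a) = {s2, s3}
A[r U (p ∧ ¬a)]: least fixpoint, start Z0 = Sat((p ∧ ¬a)) = {s2, s3}, add states in Sat(r) with every successor in Z. Z1 = {s1, s2, s3}; fixed.
Sat(A[r U (p ∧ ¬a)]) = {s1, s2, s3}
E[p U A[r U (p ∧ ¬a)]]: least fixpoint, start Z0 = Sat(A[r U (p ∧ ¬a)]) = {s1, s2, s3}, add states in Sat(p) with some successor in Z. Already a fixed point.
Sat(E[p U A[r U (p ∧ ¬a)]]) = {s1, s2, s3}

{s1, s2, s3}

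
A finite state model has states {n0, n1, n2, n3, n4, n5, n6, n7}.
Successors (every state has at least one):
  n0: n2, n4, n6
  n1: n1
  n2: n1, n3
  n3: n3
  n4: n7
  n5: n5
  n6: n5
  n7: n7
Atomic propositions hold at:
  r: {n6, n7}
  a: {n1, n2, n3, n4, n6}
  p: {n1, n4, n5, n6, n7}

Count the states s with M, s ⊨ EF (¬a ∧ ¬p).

Sat(¬a) = {n0, n5, n7}
Sat(¬p) = {n0, n2, n3}
Sat(¬a ∧ ¬p) = {n0}
EF (¬a ∧ ¬p): least fixpoint, start Z0 = {n0}, add states with some successor in Z. Already a fixed point.
Sat(EF (¬a ∧ ¬p)) = {n0}
|Sat(EF (¬a ∧ ¬p))| = |{n0}| = 1.

1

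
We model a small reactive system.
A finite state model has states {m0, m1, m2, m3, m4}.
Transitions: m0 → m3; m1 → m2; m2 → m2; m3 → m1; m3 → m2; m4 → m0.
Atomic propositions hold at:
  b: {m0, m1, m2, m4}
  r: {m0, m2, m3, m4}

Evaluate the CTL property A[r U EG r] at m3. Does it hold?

Yes

EG r: greatest fixpoint, start Z0 = {m0, m2, m3, m4}, keep only states in Sat with some successor in Z. Already a fixed point.
Sat(EG r) = {m0, m2, m3, m4}
A[r U EG r]: least fixpoint, start Z0 = Sat(EG r) = {m0, m2, m3, m4}, add states in Sat(r) with every successor in Z. Already a fixed point.
Sat(A[r U EG r]) = {m0, m2, m3, m4}
m3 ∈ Sat(A[r U EG r]) = {m0, m2, m3, m4}, so the formula holds at m3.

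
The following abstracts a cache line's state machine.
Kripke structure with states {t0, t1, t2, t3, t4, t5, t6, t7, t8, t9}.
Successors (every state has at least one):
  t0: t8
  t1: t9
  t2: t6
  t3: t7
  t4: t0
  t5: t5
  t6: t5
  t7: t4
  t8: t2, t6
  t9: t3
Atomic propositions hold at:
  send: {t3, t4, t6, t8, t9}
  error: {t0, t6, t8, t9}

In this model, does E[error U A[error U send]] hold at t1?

No

A[error U send]: least fixpoint, start Z0 = Sat(send) = {t3, t4, t6, t8, t9}, add states in Sat(error) with every successor in Z. Z1 = {t0, t3, t4, t6, t8, t9}; fixed.
Sat(A[error U send]) = {t0, t3, t4, t6, t8, t9}
E[error U A[error U send]]: least fixpoint, start Z0 = Sat(A[error U send]) = {t0, t3, t4, t6, t8, t9}, add states in Sat(error) with some successor in Z. Already a fixed point.
Sat(E[error U A[error U send]]) = {t0, t3, t4, t6, t8, t9}
t1 ∉ Sat(E[error U A[error U send]]) = {t0, t3, t4, t6, t8, t9}, so the formula does not hold at t1.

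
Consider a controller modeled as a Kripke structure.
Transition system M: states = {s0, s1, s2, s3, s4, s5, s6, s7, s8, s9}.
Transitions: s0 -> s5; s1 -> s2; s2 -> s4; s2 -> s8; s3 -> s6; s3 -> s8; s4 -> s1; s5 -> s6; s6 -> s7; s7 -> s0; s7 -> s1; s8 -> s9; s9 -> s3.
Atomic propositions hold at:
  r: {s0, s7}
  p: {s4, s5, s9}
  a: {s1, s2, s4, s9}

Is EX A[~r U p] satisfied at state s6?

Sat(~r) = {s1, s2, s3, s4, s5, s6, s8, s9}
A[~r U p]: least fixpoint, start Z0 = Sat(p) = {s4, s5, s9}, add states in Sat(~r) with every successor in Z. Z1 = {s4, s5, s8, s9}; Z2 = {s2, s4, s5, s8, s9}; Z3 = {s1, s2, s4, s5, s8, s9}; fixed.
Sat(A[~r U p]) = {s1, s2, s4, s5, s8, s9}
Sat(EX A[~r U p]) = {s : some successor in {s1, s2, s4, s5, s8, s9}} = {s0, s1, s2, s3, s4, s7, s8}
s6 ∉ Sat(EX A[~r U p]) = {s0, s1, s2, s3, s4, s7, s8}, so the formula does not hold at s6.

No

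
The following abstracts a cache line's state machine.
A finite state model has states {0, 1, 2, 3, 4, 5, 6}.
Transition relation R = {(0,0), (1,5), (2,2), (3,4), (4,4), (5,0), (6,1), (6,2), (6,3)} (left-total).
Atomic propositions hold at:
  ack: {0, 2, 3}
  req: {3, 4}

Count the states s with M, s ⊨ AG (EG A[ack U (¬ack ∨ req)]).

Sat(¬ack) = {1, 4, 5, 6}
Sat(¬ack ∨ req) = {1, 3, 4, 5, 6}
A[ack U (¬ack ∨ req)]: least fixpoint, start Z0 = Sat((¬ack ∨ req)) = {1, 3, 4, 5, 6}, add states in Sat(ack) with every successor in Z. Already a fixed point.
Sat(A[ack U (¬ack ∨ req)]) = {1, 3, 4, 5, 6}
EG A[ack U (¬ack ∨ req)]: greatest fixpoint, start Z0 = {1, 3, 4, 5, 6}, keep only states in Sat with some successor in Z. Z1 = {1, 3, 4, 6}; Z2 = {3, 4, 6}; fixed.
Sat(EG A[ack U (¬ack ∨ req)]) = {3, 4, 6}
AG (EG A[ack U (¬ack ∨ req)]): greatest fixpoint, start Z0 = {3, 4, 6}, keep only states in Sat with every successor in Z. Z1 = {3, 4}; fixed.
Sat(AG (EG A[ack U (¬ack ∨ req)])) = {3, 4}
|Sat(AG (EG A[ack U (¬ack ∨ req)]))| = |{3, 4}| = 2.

2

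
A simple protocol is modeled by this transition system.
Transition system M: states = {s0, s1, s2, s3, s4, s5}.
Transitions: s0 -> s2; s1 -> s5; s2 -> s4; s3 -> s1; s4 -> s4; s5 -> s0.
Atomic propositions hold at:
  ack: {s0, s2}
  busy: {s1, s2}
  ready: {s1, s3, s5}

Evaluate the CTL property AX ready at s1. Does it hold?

Sat(AX ready) = {s : every successor in {s1, s3, s5}} = {s1, s3}
s1 ∈ Sat(AX ready) = {s1, s3}, so the formula holds at s1.

Yes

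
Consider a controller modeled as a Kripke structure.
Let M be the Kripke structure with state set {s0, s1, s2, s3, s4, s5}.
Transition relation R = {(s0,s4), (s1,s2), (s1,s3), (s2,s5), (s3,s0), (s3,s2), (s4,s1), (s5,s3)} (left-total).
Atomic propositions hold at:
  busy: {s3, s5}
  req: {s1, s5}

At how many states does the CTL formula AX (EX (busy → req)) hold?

Sat(busy → req) = {s0, s1, s2, s4, s5}
Sat(EX (busy → req)) = {s : some successor in {s0, s1, s2, s4, s5}} = {s0, s1, s2, s3, s4}
Sat(AX (EX (busy → req))) = {s : every successor in {s0, s1, s2, s3, s4}} = {s0, s1, s3, s4, s5}
|Sat(AX (EX (busy → req)))| = |{s0, s1, s3, s4, s5}| = 5.

5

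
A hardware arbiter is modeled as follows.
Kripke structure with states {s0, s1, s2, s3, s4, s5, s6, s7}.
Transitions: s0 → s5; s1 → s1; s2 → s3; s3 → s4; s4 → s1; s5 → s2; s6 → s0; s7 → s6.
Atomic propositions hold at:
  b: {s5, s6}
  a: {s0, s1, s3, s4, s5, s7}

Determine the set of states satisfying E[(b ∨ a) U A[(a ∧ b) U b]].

{s0, s5, s6, s7}

Sat(b ∨ a) = {s0, s1, s3, s4, s5, s6, s7}
Sat(a ∧ b) = {s5}
A[(a ∧ b) U b]: least fixpoint, start Z0 = Sat(b) = {s5, s6}, add states in Sat(a ∧ b) with every successor in Z. Already a fixed point.
Sat(A[(a ∧ b) U b]) = {s5, s6}
E[(b ∨ a) U A[(a ∧ b) U b]]: least fixpoint, start Z0 = Sat(A[(a ∧ b) U b]) = {s5, s6}, add states in Sat(b ∨ a) with some successor in Z. Z1 = {s0, s5, s6, s7}; fixed.
Sat(E[(b ∨ a) U A[(a ∧ b) U b]]) = {s0, s5, s6, s7}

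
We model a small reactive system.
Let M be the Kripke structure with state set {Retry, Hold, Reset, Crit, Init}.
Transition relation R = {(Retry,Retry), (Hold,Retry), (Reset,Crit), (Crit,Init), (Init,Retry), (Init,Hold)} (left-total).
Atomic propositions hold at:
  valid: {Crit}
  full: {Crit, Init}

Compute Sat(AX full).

{Reset, Crit}

Sat(AX full) = {s : every successor in {Crit, Init}} = {Reset, Crit}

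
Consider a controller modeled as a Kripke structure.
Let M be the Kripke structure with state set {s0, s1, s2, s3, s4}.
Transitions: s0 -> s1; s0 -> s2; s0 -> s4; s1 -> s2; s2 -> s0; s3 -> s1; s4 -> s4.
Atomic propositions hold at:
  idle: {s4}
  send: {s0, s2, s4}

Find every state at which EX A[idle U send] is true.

{s0, s1, s2, s4}

A[idle U send]: least fixpoint, start Z0 = Sat(send) = {s0, s2, s4}, add states in Sat(idle) with every successor in Z. Already a fixed point.
Sat(A[idle U send]) = {s0, s2, s4}
Sat(EX A[idle U send]) = {s : some successor in {s0, s2, s4}} = {s0, s1, s2, s4}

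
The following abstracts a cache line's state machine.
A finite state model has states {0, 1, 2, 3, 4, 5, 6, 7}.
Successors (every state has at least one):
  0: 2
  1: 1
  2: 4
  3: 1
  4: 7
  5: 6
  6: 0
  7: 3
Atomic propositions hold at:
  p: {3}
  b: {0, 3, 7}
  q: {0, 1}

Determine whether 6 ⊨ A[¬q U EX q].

Sat(¬q) = {2, 3, 4, 5, 6, 7}
Sat(EX q) = {s : some successor in {0, 1}} = {1, 3, 6}
A[¬q U EX q]: least fixpoint, start Z0 = Sat(EX q) = {1, 3, 6}, add states in Sat(¬q) with every successor in Z. Z1 = {1, 3, 5, 6, 7}; Z2 = {1, 3, 4, 5, 6, 7}; Z3 = {1, 2, 3, 4, 5, 6, 7}; fixed.
Sat(A[¬q U EX q]) = {1, 2, 3, 4, 5, 6, 7}
6 ∈ Sat(A[¬q U EX q]) = {1, 2, 3, 4, 5, 6, 7}, so the formula holds at 6.

Yes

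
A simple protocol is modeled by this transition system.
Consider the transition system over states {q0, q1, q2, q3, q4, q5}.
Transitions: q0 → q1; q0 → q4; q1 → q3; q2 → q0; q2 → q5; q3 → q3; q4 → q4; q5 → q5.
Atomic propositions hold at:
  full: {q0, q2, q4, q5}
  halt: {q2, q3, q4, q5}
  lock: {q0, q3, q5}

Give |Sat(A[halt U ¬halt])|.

2

Sat(¬halt) = {q0, q1}
A[halt U ¬halt]: least fixpoint, start Z0 = Sat(¬halt) = {q0, q1}, add states in Sat(halt) with every successor in Z. Already a fixed point.
Sat(A[halt U ¬halt]) = {q0, q1}
|Sat(A[halt U ¬halt])| = |{q0, q1}| = 2.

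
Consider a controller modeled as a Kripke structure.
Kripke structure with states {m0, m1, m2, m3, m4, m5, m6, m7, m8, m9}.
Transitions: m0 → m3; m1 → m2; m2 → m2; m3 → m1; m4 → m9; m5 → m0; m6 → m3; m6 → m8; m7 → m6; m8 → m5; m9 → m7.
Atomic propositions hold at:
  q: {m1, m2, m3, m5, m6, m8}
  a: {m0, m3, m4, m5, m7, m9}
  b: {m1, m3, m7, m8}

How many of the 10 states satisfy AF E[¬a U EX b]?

8

Sat(¬a) = {m1, m2, m6, m8}
Sat(EX b) = {s : some successor in {m1, m3, m7, m8}} = {m0, m3, m6, m9}
E[¬a U EX b]: least fixpoint, start Z0 = Sat(EX b) = {m0, m3, m6, m9}, add states in Sat(¬a) with some successor in Z. Already a fixed point.
Sat(E[¬a U EX b]) = {m0, m3, m6, m9}
AF E[¬a U EX b]: least fixpoint, start Z0 = {m0, m3, m6, m9}, add states with every successor in Z. Z1 = {m0, m3, m4, m5, m6, m7, m9}; Z2 = {m0, m3, m4, m5, m6, m7, m8, m9}; fixed.
Sat(AF E[¬a U EX b]) = {m0, m3, m4, m5, m6, m7, m8, m9}
|Sat(AF E[¬a U EX b])| = |{m0, m3, m4, m5, m6, m7, m8, m9}| = 8.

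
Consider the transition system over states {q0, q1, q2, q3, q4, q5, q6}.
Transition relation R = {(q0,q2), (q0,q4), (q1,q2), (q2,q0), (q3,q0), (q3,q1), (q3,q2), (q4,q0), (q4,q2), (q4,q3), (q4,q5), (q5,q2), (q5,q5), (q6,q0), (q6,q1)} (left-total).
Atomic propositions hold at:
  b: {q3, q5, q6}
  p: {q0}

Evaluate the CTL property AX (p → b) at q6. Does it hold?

Sat(p → b) = {q1, q2, q3, q4, q5, q6}
Sat(AX (p → b)) = {s : every successor in {q1, q2, q3, q4, q5, q6}} = {q0, q1, q5}
q6 ∉ Sat(AX (p → b)) = {q0, q1, q5}, so the formula does not hold at q6.

No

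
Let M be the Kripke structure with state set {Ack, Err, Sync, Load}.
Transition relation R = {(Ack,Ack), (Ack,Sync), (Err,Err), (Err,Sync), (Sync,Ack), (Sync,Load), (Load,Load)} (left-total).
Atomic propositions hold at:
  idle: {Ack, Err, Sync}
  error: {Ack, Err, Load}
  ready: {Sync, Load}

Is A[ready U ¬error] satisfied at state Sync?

Sat(¬error) = {Sync}
A[ready U ¬error]: least fixpoint, start Z0 = Sat(¬error) = {Sync}, add states in Sat(ready) with every successor in Z. Already a fixed point.
Sat(A[ready U ¬error]) = {Sync}
Sync ∈ Sat(A[ready U ¬error]) = {Sync}, so the formula holds at Sync.

Yes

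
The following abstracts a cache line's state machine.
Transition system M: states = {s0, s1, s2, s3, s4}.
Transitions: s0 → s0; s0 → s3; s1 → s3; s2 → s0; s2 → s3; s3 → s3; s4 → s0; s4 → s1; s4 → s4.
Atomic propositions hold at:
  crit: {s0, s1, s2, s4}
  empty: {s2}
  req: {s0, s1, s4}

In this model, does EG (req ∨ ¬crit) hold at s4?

Sat(¬crit) = {s3}
Sat(req ∨ ¬crit) = {s0, s1, s3, s4}
EG (req ∨ ¬crit): greatest fixpoint, start Z0 = {s0, s1, s3, s4}, keep only states in Sat with some successor in Z. Already a fixed point.
Sat(EG (req ∨ ¬crit)) = {s0, s1, s3, s4}
s4 ∈ Sat(EG (req ∨ ¬crit)) = {s0, s1, s3, s4}, so the formula holds at s4.

Yes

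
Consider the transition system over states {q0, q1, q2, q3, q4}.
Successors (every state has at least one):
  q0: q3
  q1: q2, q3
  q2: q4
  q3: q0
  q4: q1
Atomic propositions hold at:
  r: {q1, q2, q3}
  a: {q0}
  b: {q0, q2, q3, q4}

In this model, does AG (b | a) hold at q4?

Sat(b | a) = {q0, q2, q3, q4}
AG (b | a): greatest fixpoint, start Z0 = {q0, q2, q3, q4}, keep only states in Sat with every successor in Z. Z1 = {q0, q2, q3}; Z2 = {q0, q3}; fixed.
Sat(AG (b | a)) = {q0, q3}
q4 ∉ Sat(AG (b | a)) = {q0, q3}, so the formula does not hold at q4.

No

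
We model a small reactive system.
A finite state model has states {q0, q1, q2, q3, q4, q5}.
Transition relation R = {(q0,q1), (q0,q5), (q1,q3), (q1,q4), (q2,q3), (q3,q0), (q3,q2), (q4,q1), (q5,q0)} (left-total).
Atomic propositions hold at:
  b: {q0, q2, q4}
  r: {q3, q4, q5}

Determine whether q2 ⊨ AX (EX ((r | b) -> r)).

No

Sat(r | b) = {q0, q2, q3, q4, q5}
Sat((r | b) -> r) = {q1, q3, q4, q5}
Sat(EX ((r | b) -> r)) = {s : some successor in {q1, q3, q4, q5}} = {q0, q1, q2, q4}
Sat(AX (EX ((r | b) -> r))) = {s : every successor in {q0, q1, q2, q4}} = {q3, q4, q5}
q2 ∉ Sat(AX (EX ((r | b) -> r))) = {q3, q4, q5}, so the formula does not hold at q2.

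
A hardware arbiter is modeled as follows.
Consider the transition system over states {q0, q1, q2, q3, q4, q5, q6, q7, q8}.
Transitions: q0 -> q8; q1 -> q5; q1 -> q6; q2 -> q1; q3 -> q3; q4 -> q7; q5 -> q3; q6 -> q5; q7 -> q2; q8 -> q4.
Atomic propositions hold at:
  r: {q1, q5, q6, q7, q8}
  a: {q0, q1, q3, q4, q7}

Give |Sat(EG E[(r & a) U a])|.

1

Sat(r & a) = {q1, q7}
E[(r & a) U a]: least fixpoint, start Z0 = Sat(a) = {q0, q1, q3, q4, q7}, add states in Sat(r & a) with some successor in Z. Already a fixed point.
Sat(E[(r & a) U a]) = {q0, q1, q3, q4, q7}
EG E[(r & a) U a]: greatest fixpoint, start Z0 = {q0, q1, q3, q4, q7}, keep only states in Sat with some successor in Z. Z1 = {q3, q4}; Z2 = {q3}; fixed.
Sat(EG E[(r & a) U a]) = {q3}
|Sat(EG E[(r & a) U a])| = |{q3}| = 1.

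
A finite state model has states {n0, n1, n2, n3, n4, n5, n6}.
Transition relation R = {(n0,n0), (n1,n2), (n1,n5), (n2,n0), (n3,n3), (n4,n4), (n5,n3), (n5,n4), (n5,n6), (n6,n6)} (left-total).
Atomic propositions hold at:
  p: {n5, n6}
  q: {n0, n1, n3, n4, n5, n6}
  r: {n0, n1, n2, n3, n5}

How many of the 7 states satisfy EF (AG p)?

AG p: greatest fixpoint, start Z0 = {n5, n6}, keep only states in Sat with every successor in Z. Z1 = {n6}; fixed.
Sat(AG p) = {n6}
EF (AG p): least fixpoint, start Z0 = {n6}, add states with some successor in Z. Z1 = {n5, n6}; Z2 = {n1, n5, n6}; fixed.
Sat(EF (AG p)) = {n1, n5, n6}
|Sat(EF (AG p))| = |{n1, n5, n6}| = 3.

3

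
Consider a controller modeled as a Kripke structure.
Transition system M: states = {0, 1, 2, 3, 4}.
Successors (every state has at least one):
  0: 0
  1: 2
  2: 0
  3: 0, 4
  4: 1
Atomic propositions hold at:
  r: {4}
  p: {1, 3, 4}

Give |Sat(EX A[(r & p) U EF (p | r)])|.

2

Sat(r & p) = {4}
Sat(p | r) = {1, 3, 4}
EF (p | r): least fixpoint, start Z0 = {1, 3, 4}, add states with some successor in Z. Already a fixed point.
Sat(EF (p | r)) = {1, 3, 4}
A[(r & p) U EF (p | r)]: least fixpoint, start Z0 = Sat(EF (p | r)) = {1, 3, 4}, add states in Sat(r & p) with every successor in Z. Already a fixed point.
Sat(A[(r & p) U EF (p | r)]) = {1, 3, 4}
Sat(EX A[(r & p) U EF (p | r)]) = {s : some successor in {1, 3, 4}} = {3, 4}
|Sat(EX A[(r & p) U EF (p | r)])| = |{3, 4}| = 2.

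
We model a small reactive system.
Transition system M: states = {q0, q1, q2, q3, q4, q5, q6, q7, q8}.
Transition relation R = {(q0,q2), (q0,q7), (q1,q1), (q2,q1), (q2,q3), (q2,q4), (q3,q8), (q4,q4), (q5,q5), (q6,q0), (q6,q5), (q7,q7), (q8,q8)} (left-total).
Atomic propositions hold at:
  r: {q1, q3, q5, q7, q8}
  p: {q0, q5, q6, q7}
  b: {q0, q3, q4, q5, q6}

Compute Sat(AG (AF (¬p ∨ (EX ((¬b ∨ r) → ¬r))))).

Sat(¬p) = {q1, q2, q3, q4, q8}
Sat(¬b) = {q1, q2, q7, q8}
Sat(¬b ∨ r) = {q1, q2, q3, q5, q7, q8}
Sat(¬r) = {q0, q2, q4, q6}
Sat((¬b ∨ r) → ¬r) = {q0, q2, q4, q6}
Sat(EX ((¬b ∨ r) → ¬r)) = {s : some successor in {q0, q2, q4, q6}} = {q0, q2, q4, q6}
Sat(¬p ∨ (EX ((¬b ∨ r) → ¬r))) = {q0, q1, q2, q3, q4, q6, q8}
AF (¬p ∨ (EX ((¬b ∨ r) → ¬r))): least fixpoint, start Z0 = {q0, q1, q2, q3, q4, q6, q8}, add states with every successor in Z. Already a fixed point.
Sat(AF (¬p ∨ (EX ((¬b ∨ r) → ¬r)))) = {q0, q1, q2, q3, q4, q6, q8}
AG (AF (¬p ∨ (EX ((¬b ∨ r) → ¬r)))): greatest fixpoint, start Z0 = {q0, q1, q2, q3, q4, q6, q8}, keep only states in Sat with every successor in Z. Z1 = {q1, q2, q3, q4, q8}; fixed.
Sat(AG (AF (¬p ∨ (EX ((¬b ∨ r) → ¬r))))) = {q1, q2, q3, q4, q8}

{q1, q2, q3, q4, q8}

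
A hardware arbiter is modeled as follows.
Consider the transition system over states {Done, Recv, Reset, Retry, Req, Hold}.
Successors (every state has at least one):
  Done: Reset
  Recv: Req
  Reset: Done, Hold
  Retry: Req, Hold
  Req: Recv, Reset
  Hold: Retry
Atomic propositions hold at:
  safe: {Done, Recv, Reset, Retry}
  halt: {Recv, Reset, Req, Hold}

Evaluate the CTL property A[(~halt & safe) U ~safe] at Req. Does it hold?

Yes

Sat(~halt) = {Done, Retry}
Sat(~halt & safe) = {Done, Retry}
Sat(~safe) = {Req, Hold}
A[(~halt & safe) U ~safe]: least fixpoint, start Z0 = Sat(~safe) = {Req, Hold}, add states in Sat(~halt & safe) with every successor in Z. Z1 = {Retry, Req, Hold}; fixed.
Sat(A[(~halt & safe) U ~safe]) = {Retry, Req, Hold}
Req ∈ Sat(A[(~halt & safe) U ~safe]) = {Retry, Req, Hold}, so the formula holds at Req.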